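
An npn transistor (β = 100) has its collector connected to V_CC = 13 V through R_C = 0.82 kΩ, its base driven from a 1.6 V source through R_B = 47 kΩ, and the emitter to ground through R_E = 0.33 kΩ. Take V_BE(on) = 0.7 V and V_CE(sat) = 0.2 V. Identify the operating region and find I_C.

Assume active. Base-emitter loop: I_B = (V_BB − V_BE)/(R_B + (β+1)R_E) = (1.6 − 0.7)/(47 + 101×0.33) = 0.0112 mA.
I_C = β·I_B = 100×0.0112 = 1.12 mA.
V_CE = V_CC − I_C·R_C − I_E·R_E = 13 − 1.12×0.82 − 1.13×0.33 = 11.7 V > V_CE(sat), so the active-region assumption holds.

active; I_C ≈ 1.1 mA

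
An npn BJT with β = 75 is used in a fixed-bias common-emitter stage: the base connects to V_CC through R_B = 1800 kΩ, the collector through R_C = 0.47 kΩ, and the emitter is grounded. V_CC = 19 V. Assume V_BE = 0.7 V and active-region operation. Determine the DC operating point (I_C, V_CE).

Base loop: V_CC = I_B·R_B + V_BE, so I_B = (19 − 0.7)/1800 kΩ = 0.0102 mA.
In the active region I_C = β·I_B = 75 × 0.0102 = 0.763 mA.
Collector loop: V_CE = V_CC − I_C·R_C = 19 − 0.763×0.47 = 18.6 V.
Since V_CE = 18.6 V > V_CE(sat) ≈ 0.2 V, the transistor is in the active region as assumed.

I_C ≈ 0.76 mA, V_CE ≈ 19 V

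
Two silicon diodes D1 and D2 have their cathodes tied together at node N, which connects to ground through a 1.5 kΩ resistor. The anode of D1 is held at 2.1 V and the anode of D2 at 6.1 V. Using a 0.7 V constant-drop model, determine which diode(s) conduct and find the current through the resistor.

Assume both conduct. Then node N would need to be at both 2.1−0.7 = 1.4 V and 6.1−0.7 = 5.4 V, which is impossible.
Assume only D2 conducts: V_N = 6.1 − 0.7 = 5.4 V, so I_R = 5.4/1.5 = 3.6 mA.
Check D1: its anode-to-cathode voltage is 2.1 − 5.4 = -3.3 V < 0.7 V, so it is off. The assumption is consistent.

Only D2 conducts; I_R ≈ 3.6 mA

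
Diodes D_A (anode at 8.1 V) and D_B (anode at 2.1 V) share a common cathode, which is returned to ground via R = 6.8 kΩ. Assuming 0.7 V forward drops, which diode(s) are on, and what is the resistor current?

Assume both conduct. Then node N would need to be at both 8.1−0.7 = 7.4 V and 2.1−0.7 = 1.4 V, which is impossible.
Assume only D_A conducts: V_N = 8.1 − 0.7 = 7.4 V, so I_R = 7.4/6.8 = 1.09 mA.
Check D_B: its anode-to-cathode voltage is 2.1 − 7.4 = -5.3 V < 0.7 V, so it is off. The assumption is consistent.

Only D_A conducts; I_R ≈ 1.1 mA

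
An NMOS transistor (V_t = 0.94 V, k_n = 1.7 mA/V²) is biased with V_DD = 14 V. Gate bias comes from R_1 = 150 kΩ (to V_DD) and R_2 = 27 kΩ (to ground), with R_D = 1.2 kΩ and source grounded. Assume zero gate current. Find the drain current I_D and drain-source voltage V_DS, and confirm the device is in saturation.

V_G = V_DD·R_2/(R_1+R_2) = 14×27/177 = 2.14 V. With the source grounded, V_GS = V_G = 2.14 V.
Assume saturation: I_D = (k_n/2)(V_GS − V_t)² = (1.7/2)×(2.14 − 0.94)² = 0.85×1.2² = 1.22 mA.
V_DS = V_DD − I_D·R_D = 14 − 1.22×1.2 = 12.5 V.
Saturation requires V_DS ≥ V_GS − V_t = 1.2 V; 12.5 ≥ 1.2 ✓.

I_D ≈ 1.2 mA, V_DS ≈ 13 V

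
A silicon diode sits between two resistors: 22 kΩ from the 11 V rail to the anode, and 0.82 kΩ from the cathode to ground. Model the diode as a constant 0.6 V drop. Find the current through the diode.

I ≈ 0.46 mA

The two resistors are in series with the diode, so KVL gives 11 = I·22 + 0.6 + I·0.82.
I = (11 − 0.6) / (22 + 0.82) kΩ = 10.4 / 22.8 = 0.456 mA.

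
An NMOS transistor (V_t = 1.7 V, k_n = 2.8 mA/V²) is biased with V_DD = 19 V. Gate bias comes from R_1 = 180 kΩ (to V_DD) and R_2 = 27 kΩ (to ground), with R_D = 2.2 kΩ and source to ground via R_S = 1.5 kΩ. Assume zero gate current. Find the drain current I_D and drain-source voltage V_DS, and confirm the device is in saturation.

I_D ≈ 0.24 mA, V_DS ≈ 18 V

V_G = V_DD·R_2/(R_1+R_2) = 19×27/207 = 2.48 V.
Assume saturation: I_D = (k_n/2)(V_GS − V_t)² with V_GS = V_G − I_D·R_S = 2.48 − 1.5·I_D.
Substituting gives 3.15·I_D² − 4.27·I_D + 0.848 = 0, with roots I_D = 0.242 or 1.11 mA.
The root I_D = 1.11 mA gives V_GS = 0.808 V ≤ V_t, so take I_D = 0.242 mA.
Then V_GS = 2.12 V and V_DS = V_DD − I_D(R_D+R_S) = 19 − 0.242×3.7 = 18.1 V.
Saturation requires V_DS ≥ V_GS − V_t = 0.416 V; 18.1 ≥ 0.416 ✓.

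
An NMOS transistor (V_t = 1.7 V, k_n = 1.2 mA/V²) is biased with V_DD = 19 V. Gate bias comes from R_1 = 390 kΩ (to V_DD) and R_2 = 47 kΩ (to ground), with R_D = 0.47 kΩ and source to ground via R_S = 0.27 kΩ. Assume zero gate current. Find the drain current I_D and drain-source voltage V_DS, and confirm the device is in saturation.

I_D ≈ 0.064 mA, V_DS ≈ 19 V

V_G = V_DD·R_2/(R_1+R_2) = 19×47/437 = 2.04 V.
Assume saturation: I_D = (k_n/2)(V_GS − V_t)² with V_GS = V_G − I_D·R_S = 2.04 − 0.27·I_D.
Substituting gives 0.0437·I_D² − 1.11·I_D + 0.0708 = 0, with roots I_D = 0.0639 or 25.3 mA.
The root I_D = 25.3 mA gives V_GS = -4.8 V ≤ V_t, so take I_D = 0.0639 mA.
Then V_GS = 2.03 V and V_DS = V_DD − I_D(R_D+R_S) = 19 − 0.0639×0.74 = 19 V.
Saturation requires V_DS ≥ V_GS − V_t = 0.326 V; 19 ≥ 0.326 ✓.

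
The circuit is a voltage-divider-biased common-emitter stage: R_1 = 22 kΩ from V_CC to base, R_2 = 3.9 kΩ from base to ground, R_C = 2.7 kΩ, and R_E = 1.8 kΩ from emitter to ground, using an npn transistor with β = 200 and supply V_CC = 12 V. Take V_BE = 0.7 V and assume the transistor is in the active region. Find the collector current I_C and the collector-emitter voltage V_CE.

Thevenize the base divider: V_Th = V_CC·R_2/(R_1+R_2) = 12×3.9/25.9 = 1.81 V, R_Th = R_1‖R_2 = 3.31 kΩ.
Base-emitter loop: V_Th = I_B·R_Th + V_BE + (β+1)I_B·R_E, so I_B = (1.81 − 0.7) / (3.31 + 201×1.8) = 0.00303 mA.
I_C = β·I_B = 200×0.00303 = 0.606 mA, and I_E = (β+1)I_B = 0.609 mA.
V_CE = V_CC − I_C·R_C − I_E·R_E = 12 − 0.606×2.7 − 0.609×1.8 = 9.27 V.
V_CE = 9.27 V > 0.2 V confirms active-region operation.

I_C ≈ 0.61 mA, V_CE ≈ 9.3 V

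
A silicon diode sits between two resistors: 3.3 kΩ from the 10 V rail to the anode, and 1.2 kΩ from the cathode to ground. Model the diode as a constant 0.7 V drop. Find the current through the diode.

The two resistors are in series with the diode, so KVL gives 10 = I·3.3 + 0.7 + I·1.2.
I = (10 − 0.7) / (3.3 + 1.2) kΩ = 9.3 / 4.5 = 2.07 mA.

I ≈ 2.1 mA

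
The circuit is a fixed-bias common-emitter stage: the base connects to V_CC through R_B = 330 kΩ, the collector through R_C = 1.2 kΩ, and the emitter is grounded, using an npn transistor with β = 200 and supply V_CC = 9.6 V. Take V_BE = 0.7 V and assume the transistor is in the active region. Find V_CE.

Base loop: V_CC = I_B·R_B + V_BE, so I_B = (9.6 − 0.7)/330 kΩ = 0.027 mA.
In the active region I_C = β·I_B = 200 × 0.027 = 5.39 mA.
Collector loop: V_CE = V_CC − I_C·R_C = 9.6 − 5.39×1.2 = 3.13 V.
Since V_CE = 3.13 V > V_CE(sat) ≈ 0.2 V, the transistor is in the active region as assumed.

V_CE ≈ 3.1 V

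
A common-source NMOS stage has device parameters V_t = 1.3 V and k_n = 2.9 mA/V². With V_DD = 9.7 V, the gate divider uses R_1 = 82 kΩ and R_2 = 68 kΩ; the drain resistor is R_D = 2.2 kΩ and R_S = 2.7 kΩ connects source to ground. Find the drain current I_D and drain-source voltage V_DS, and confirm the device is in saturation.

I_D ≈ 0.86 mA, V_DS ≈ 5.5 V

V_G = V_DD·R_2/(R_1+R_2) = 9.7×68/150 = 4.4 V.
Assume saturation: I_D = (k_n/2)(V_GS − V_t)² with V_GS = V_G − I_D·R_S = 4.4 − 2.7·I_D.
Substituting gives 10.6·I_D² − 25.3·I_D + 13.9 = 0, with roots I_D = 0.862 or 1.53 mA.
The root I_D = 1.53 mA gives V_GS = 0.274 V ≤ V_t, so take I_D = 0.862 mA.
Then V_GS = 2.07 V and V_DS = V_DD − I_D(R_D+R_S) = 9.7 − 0.862×4.9 = 5.48 V.
Saturation requires V_DS ≥ V_GS − V_t = 0.771 V; 5.48 ≥ 0.771 ✓.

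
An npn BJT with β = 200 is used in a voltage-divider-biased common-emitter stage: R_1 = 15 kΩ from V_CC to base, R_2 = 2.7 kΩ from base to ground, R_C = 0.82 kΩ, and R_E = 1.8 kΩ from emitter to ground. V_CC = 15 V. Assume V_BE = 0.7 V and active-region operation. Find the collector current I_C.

I_C ≈ 0.87 mA

Thevenize the base divider: V_Th = V_CC·R_2/(R_1+R_2) = 15×2.7/17.7 = 2.29 V, R_Th = R_1‖R_2 = 2.29 kΩ.
Base-emitter loop: V_Th = I_B·R_Th + V_BE + (β+1)I_B·R_E, so I_B = (2.29 − 0.7) / (2.29 + 201×1.8) = 0.00436 mA.
I_C = β·I_B = 200×0.00436 = 0.872 mA, and I_E = (β+1)I_B = 0.877 mA.
V_CE = V_CC − I_C·R_C − I_E·R_E = 15 − 0.872×0.82 − 0.877×1.8 = 12.7 V.
V_CE = 12.7 V > 0.2 V confirms active-region operation.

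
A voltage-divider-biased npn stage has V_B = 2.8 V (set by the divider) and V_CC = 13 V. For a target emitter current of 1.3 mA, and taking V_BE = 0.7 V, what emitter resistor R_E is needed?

V_E = V_B − V_BE = 2.8 − 0.7 = 2.1 V.
R_E = V_E / I_E = 2.1 / 1.3 = 1.62 kΩ.

R_E ≈ 1.6 kΩ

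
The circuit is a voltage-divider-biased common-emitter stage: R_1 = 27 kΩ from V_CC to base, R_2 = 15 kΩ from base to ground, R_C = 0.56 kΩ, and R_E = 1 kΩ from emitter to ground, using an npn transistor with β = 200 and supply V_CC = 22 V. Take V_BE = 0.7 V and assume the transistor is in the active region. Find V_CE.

Thevenize the base divider: V_Th = V_CC·R_2/(R_1+R_2) = 22×15/42 = 7.86 V, R_Th = R_1‖R_2 = 9.64 kΩ.
Base-emitter loop: V_Th = I_B·R_Th + V_BE + (β+1)I_B·R_E, so I_B = (7.86 − 0.7) / (9.64 + 201×1) = 0.034 mA.
I_C = β·I_B = 200×0.034 = 6.8 mA, and I_E = (β+1)I_B = 6.83 mA.
V_CE = V_CC − I_C·R_C − I_E·R_E = 22 − 6.8×0.56 − 6.83×1 = 11.4 V.
V_CE = 11.4 V > 0.2 V confirms active-region operation.

V_CE ≈ 11 V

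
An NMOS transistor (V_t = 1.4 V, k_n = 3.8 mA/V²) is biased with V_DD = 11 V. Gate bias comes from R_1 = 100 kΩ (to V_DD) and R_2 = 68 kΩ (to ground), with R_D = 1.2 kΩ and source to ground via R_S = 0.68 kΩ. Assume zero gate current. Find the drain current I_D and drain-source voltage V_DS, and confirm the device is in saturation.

I_D ≈ 2.7 mA, V_DS ≈ 5.9 V

V_G = V_DD·R_2/(R_1+R_2) = 11×68/168 = 4.45 V.
Assume saturation: I_D = (k_n/2)(V_GS − V_t)² with V_GS = V_G − I_D·R_S = 4.45 − 0.68·I_D.
Substituting gives 0.879·I_D² − 8.89·I_D + 17.7 = 0, with roots I_D = 2.73 or 7.39 mA.
The root I_D = 7.39 mA gives V_GS = -0.572 V ≤ V_t, so take I_D = 2.73 mA.
Then V_GS = 2.6 V and V_DS = V_DD − I_D(R_D+R_S) = 11 − 2.73×1.88 = 5.87 V.
Saturation requires V_DS ≥ V_GS − V_t = 1.2 V; 5.87 ≥ 1.2 ✓.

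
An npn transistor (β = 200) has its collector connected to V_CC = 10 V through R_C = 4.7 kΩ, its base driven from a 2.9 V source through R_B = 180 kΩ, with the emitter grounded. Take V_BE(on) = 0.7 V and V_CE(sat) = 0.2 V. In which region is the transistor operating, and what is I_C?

saturation; I_C ≈ 2.1 mA

Assume active: I_B = (2.9 − 0.7)/180 = 0.0122 mA, giving I_C = β·I_B = 2.44 mA.
But then V_CE = 10 − 2.44×4.7 = -1.49 V < V_CE(sat) = 0.2 V — impossible in the active region.
So the transistor is saturated. With V_CE = 0.2 V, I_C = (V_CC − 0.2)/R_C = 9.8/4.7 = 2.09 mA.
Check: β·I_B = 2.44 mA > I_C = 2.09 mA, confirming saturation.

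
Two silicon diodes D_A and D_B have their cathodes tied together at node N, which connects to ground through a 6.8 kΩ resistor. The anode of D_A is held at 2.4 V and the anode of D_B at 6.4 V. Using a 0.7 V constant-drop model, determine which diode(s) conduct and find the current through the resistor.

Assume both conduct. Then node N would need to be at both 2.4−0.7 = 1.7 V and 6.4−0.7 = 5.7 V, which is impossible.
Assume only D_B conducts: V_N = 6.4 − 0.7 = 5.7 V, so I_R = 5.7/6.8 = 0.838 mA.
Check D_A: its anode-to-cathode voltage is 2.4 − 5.7 = -3.3 V < 0.7 V, so it is off. The assumption is consistent.

Only D_B conducts; I_R ≈ 0.84 mA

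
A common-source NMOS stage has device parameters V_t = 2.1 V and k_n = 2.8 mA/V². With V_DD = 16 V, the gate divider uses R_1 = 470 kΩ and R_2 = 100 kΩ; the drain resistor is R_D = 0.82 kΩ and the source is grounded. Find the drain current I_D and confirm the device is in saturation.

I_D ≈ 0.7 mA

V_G = V_DD·R_2/(R_1+R_2) = 16×100/570 = 2.81 V. With the source grounded, V_GS = V_G = 2.81 V.
Assume saturation: I_D = (k_n/2)(V_GS − V_t)² = (2.8/2)×(2.81 − 2.1)² = 1.4×0.707² = 0.7 mA.
V_DS = V_DD − I_D·R_D = 16 − 0.7×0.82 = 15.4 V.
Saturation requires V_DS ≥ V_GS − V_t = 0.707 V; 15.4 ≥ 0.707 ✓.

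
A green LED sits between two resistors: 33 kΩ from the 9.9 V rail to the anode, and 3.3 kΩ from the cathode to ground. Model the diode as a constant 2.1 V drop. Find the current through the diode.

The two resistors are in series with the diode, so KVL gives 9.9 = I·33 + 2.1 + I·3.3.
I = (9.9 − 2.1) / (33 + 3.3) kΩ = 7.8 / 36.3 = 0.215 mA.

I ≈ 0.21 mA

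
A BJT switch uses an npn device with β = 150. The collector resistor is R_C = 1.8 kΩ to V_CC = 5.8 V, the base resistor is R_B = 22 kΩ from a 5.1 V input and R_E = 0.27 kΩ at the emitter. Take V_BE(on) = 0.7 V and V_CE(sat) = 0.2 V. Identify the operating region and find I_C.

Assume active: I_B = (5.1 − 0.7)/(22 + 151×0.27) = 0.0701 mA, I_C = β·I_B = 10.5 mA.
Then V_CE = 5.8 − 10.5×1.8 − 10.6×0.27 = -16 V < 0.2 V — the active assumption fails.
Re-solve with V_CE = 0.2 V. KCL at the emitter: V_E/R_E = (V_BB−0.7−V_E)/R_B + (V_CC−0.2−V_E)/R_C, giving V_E = 0.769 V.
I_C = (V_CC − 0.2 − V_E)/R_C = (5.6 − 0.769)/1.8 = 2.68 mA.
Check: I_B = (4.4 − 0.769)/22 = 0.165 mA, and β·I_B = 24.8 mA > I_C, confirming saturation.

saturation; I_C ≈ 2.7 mA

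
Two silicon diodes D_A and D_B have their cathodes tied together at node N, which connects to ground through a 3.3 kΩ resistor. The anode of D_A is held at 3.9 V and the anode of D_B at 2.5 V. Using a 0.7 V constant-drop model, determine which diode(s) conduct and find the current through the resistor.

Only D_A conducts; I_R ≈ 0.97 mA

Assume both conduct. Then node N would need to be at both 3.9−0.7 = 3.2 V and 2.5−0.7 = 1.8 V, which is impossible.
Assume only D_A conducts: V_N = 3.9 − 0.7 = 3.2 V, so I_R = 3.2/3.3 = 0.97 mA.
Check D_B: its anode-to-cathode voltage is 2.5 − 3.2 = -0.7 V < 0.7 V, so it is off. The assumption is consistent.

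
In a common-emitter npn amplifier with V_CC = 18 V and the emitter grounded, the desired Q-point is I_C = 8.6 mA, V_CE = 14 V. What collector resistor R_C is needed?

R_C ≈ 0.47 kΩ

Collector loop: V_CC = I_C·R_C + V_CE.
R_C = (V_CC − V_CE)/I_C = (18 − 14)/8.6 = 0.465 kΩ.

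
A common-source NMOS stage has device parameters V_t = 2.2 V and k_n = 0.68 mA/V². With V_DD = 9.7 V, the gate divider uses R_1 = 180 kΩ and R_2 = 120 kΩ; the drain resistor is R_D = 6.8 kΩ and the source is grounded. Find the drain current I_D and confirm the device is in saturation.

I_D ≈ 0.96 mA

V_G = V_DD·R_2/(R_1+R_2) = 9.7×120/300 = 3.88 V. With the source grounded, V_GS = V_G = 3.88 V.
Assume saturation: I_D = (k_n/2)(V_GS − V_t)² = (0.68/2)×(3.88 − 2.2)² = 0.34×1.68² = 0.96 mA.
V_DS = V_DD − I_D·R_D = 9.7 − 0.96×6.8 = 3.17 V.
Saturation requires V_DS ≥ V_GS − V_t = 1.68 V; 3.17 ≥ 1.68 ✓.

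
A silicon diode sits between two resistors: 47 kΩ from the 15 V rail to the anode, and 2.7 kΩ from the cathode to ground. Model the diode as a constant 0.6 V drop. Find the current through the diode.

The two resistors are in series with the diode, so KVL gives 15 = I·47 + 0.6 + I·2.7.
I = (15 − 0.6) / (47 + 2.7) kΩ = 14.4 / 49.7 = 0.29 mA.

I ≈ 0.29 mA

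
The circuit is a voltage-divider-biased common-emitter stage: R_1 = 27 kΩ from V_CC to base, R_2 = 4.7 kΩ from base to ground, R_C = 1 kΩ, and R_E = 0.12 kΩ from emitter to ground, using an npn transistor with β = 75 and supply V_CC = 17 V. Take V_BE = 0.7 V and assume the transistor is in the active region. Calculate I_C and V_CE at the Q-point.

I_C ≈ 10 mA, V_CE ≈ 5.3 V

Thevenize the base divider: V_Th = V_CC·R_2/(R_1+R_2) = 17×4.7/31.7 = 2.52 V, R_Th = R_1‖R_2 = 4 kΩ.
Base-emitter loop: V_Th = I_B·R_Th + V_BE + (β+1)I_B·R_E, so I_B = (2.52 − 0.7) / (4 + 76×0.12) = 0.139 mA.
I_C = β·I_B = 75×0.139 = 10.4 mA, and I_E = (β+1)I_B = 10.5 mA.
V_CE = V_CC − I_C·R_C − I_E·R_E = 17 − 10.4×1 − 10.5×0.12 = 5.33 V.
V_CE = 5.33 V > 0.2 V confirms active-region operation.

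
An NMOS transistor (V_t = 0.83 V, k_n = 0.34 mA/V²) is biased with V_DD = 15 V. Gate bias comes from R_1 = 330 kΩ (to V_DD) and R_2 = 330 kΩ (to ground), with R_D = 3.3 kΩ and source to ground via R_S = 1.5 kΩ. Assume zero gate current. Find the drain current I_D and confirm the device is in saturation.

V_G = V_DD·R_2/(R_1+R_2) = 15×330/660 = 7.5 V.
Assume saturation: I_D = (k_n/2)(V_GS − V_t)² with V_GS = V_G − I_D·R_S = 7.5 − 1.5·I_D.
Substituting gives 0.383·I_D² − 4.4·I_D + 7.56 = 0, with roots I_D = 2.1 or 9.41 mA.
The root I_D = 9.41 mA gives V_GS = -6.61 V ≤ V_t, so take I_D = 2.1 mA.
Then V_GS = 4.35 V and V_DS = V_DD − I_D(R_D+R_S) = 15 − 2.1×4.8 = 4.91 V.
Saturation requires V_DS ≥ V_GS − V_t = 3.52 V; 4.91 ≥ 3.52 ✓.

I_D ≈ 2.1 mA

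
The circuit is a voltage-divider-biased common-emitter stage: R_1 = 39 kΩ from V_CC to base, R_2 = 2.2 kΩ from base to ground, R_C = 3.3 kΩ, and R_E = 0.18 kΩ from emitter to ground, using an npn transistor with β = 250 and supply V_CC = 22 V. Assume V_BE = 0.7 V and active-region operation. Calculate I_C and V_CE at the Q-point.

I_C ≈ 2.5 mA, V_CE ≈ 13 V

Thevenize the base divider: V_Th = V_CC·R_2/(R_1+R_2) = 22×2.2/41.2 = 1.17 V, R_Th = R_1‖R_2 = 2.08 kΩ.
Base-emitter loop: V_Th = I_B·R_Th + V_BE + (β+1)I_B·R_E, so I_B = (1.17 − 0.7) / (2.08 + 251×0.18) = 0.01 mA.
I_C = β·I_B = 250×0.01 = 2.51 mA, and I_E = (β+1)I_B = 2.52 mA.
V_CE = V_CC − I_C·R_C − I_E·R_E = 22 − 2.51×3.3 − 2.52×0.18 = 13.3 V.
V_CE = 13.3 V > 0.2 V confirms active-region operation.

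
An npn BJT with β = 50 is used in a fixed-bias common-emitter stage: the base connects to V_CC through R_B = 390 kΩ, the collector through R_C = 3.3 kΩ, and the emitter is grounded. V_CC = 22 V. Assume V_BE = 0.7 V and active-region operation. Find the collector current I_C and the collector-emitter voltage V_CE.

Base loop: V_CC = I_B·R_B + V_BE, so I_B = (22 − 0.7)/390 kΩ = 0.0546 mA.
In the active region I_C = β·I_B = 50 × 0.0546 = 2.73 mA.
Collector loop: V_CE = V_CC − I_C·R_C = 22 − 2.73×3.3 = 13 V.
Since V_CE = 13 V > V_CE(sat) ≈ 0.2 V, the transistor is in the active region as assumed.

I_C ≈ 2.7 mA, V_CE ≈ 13 V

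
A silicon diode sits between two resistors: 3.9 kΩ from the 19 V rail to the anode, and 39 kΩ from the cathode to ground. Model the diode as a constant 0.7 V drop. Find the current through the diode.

The two resistors are in series with the diode, so KVL gives 19 = I·3.9 + 0.7 + I·39.
I = (19 − 0.7) / (3.9 + 39) kΩ = 18.3 / 42.9 = 0.427 mA.

I ≈ 0.43 mA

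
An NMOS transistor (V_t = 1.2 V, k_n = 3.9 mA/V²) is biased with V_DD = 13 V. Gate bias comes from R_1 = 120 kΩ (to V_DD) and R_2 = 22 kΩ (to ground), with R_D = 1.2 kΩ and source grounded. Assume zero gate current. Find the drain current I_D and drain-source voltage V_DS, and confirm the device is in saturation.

I_D ≈ 1.3 mA, V_DS ≈ 11 V

V_G = V_DD·R_2/(R_1+R_2) = 13×22/142 = 2.01 V. With the source grounded, V_GS = V_G = 2.01 V.
Assume saturation: I_D = (k_n/2)(V_GS − V_t)² = (3.9/2)×(2.01 − 1.2)² = 1.95×0.814² = 1.29 mA.
V_DS = V_DD − I_D·R_D = 13 − 1.29×1.2 = 11.4 V.
Saturation requires V_DS ≥ V_GS − V_t = 0.814 V; 11.4 ≥ 0.814 ✓.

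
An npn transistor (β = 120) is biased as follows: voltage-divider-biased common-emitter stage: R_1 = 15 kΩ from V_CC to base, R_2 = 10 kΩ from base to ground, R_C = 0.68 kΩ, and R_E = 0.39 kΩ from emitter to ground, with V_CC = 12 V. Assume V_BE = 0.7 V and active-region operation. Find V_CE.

V_CE ≈ 2.1 V

Thevenize the base divider: V_Th = V_CC·R_2/(R_1+R_2) = 12×10/25 = 4.8 V, R_Th = R_1‖R_2 = 6 kΩ.
Base-emitter loop: V_Th = I_B·R_Th + V_BE + (β+1)I_B·R_E, so I_B = (4.8 − 0.7) / (6 + 121×0.39) = 0.0771 mA.
I_C = β·I_B = 120×0.0771 = 9.25 mA, and I_E = (β+1)I_B = 9.33 mA.
V_CE = V_CC − I_C·R_C − I_E·R_E = 12 − 9.25×0.68 − 9.33×0.39 = 2.07 V.
V_CE = 2.07 V > 0.2 V confirms active-region operation.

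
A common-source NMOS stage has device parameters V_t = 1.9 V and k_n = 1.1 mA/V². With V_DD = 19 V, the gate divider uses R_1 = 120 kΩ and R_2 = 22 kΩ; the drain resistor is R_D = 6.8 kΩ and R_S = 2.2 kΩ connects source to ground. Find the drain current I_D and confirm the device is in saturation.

I_D ≈ 0.2 mA

V_G = V_DD·R_2/(R_1+R_2) = 19×22/142 = 2.94 V.
Assume saturation: I_D = (k_n/2)(V_GS − V_t)² with V_GS = V_G − I_D·R_S = 2.94 − 2.2·I_D.
Substituting gives 2.66·I_D² − 3.53·I_D + 0.599 = 0, with roots I_D = 0.2 or 1.12 mA.
The root I_D = 1.12 mA gives V_GS = 0.47 V ≤ V_t, so take I_D = 0.2 mA.
Then V_GS = 2.5 V and V_DS = V_DD − I_D(R_D+R_S) = 19 − 0.2×9 = 17.2 V.
Saturation requires V_DS ≥ V_GS − V_t = 0.603 V; 17.2 ≥ 0.603 ✓.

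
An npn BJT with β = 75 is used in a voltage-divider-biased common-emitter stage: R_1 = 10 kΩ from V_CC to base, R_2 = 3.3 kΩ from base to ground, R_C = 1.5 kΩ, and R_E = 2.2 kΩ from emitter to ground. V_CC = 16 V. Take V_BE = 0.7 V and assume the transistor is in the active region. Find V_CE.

Thevenize the base divider: V_Th = V_CC·R_2/(R_1+R_2) = 16×3.3/13.3 = 3.97 V, R_Th = R_1‖R_2 = 2.48 kΩ.
Base-emitter loop: V_Th = I_B·R_Th + V_BE + (β+1)I_B·R_E, so I_B = (3.97 − 0.7) / (2.48 + 76×2.2) = 0.0193 mA.
I_C = β·I_B = 75×0.0193 = 1.45 mA, and I_E = (β+1)I_B = 1.46 mA.
V_CE = V_CC − I_C·R_C − I_E·R_E = 16 − 1.45×1.5 − 1.46×2.2 = 10.6 V.
V_CE = 10.6 V > 0.2 V confirms active-region operation.

V_CE ≈ 11 V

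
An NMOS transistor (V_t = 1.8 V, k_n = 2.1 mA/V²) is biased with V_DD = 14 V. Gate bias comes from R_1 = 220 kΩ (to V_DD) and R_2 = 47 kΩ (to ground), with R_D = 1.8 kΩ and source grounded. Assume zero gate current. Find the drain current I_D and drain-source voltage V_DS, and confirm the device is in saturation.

I_D ≈ 0.46 mA, V_DS ≈ 13 V

V_G = V_DD·R_2/(R_1+R_2) = 14×47/267 = 2.46 V. With the source grounded, V_GS = V_G = 2.46 V.
Assume saturation: I_D = (k_n/2)(V_GS − V_t)² = (2.1/2)×(2.46 − 1.8)² = 1.05×0.664² = 0.464 mA.
V_DS = V_DD − I_D·R_D = 14 − 0.464×1.8 = 13.2 V.
Saturation requires V_DS ≥ V_GS − V_t = 0.664 V; 13.2 ≥ 0.664 ✓.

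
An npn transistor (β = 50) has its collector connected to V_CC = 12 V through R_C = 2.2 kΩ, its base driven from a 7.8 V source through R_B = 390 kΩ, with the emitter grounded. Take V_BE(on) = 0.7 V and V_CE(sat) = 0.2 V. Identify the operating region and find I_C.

active; I_C ≈ 0.91 mA

Assume active. Base-emitter loop: I_B = (V_BB − V_BE)/R_B = (7.8 − 0.7)/390 = 0.0182 mA.
I_C = β·I_B = 50×0.0182 = 0.91 mA.
V_CE = V_CC − I_C·R_C = 12 − 0.91×2.2 = 10 V > V_CE(sat), so the active-region assumption holds.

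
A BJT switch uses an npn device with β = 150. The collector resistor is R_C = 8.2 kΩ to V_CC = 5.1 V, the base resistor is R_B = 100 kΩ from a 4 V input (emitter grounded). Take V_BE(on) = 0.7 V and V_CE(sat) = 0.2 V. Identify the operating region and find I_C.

saturation; I_C ≈ 0.6 mA

Assume active: I_B = (4 − 0.7)/100 = 0.033 mA, giving I_C = β·I_B = 4.95 mA.
But then V_CE = 5.1 − 4.95×8.2 = -35.5 V < V_CE(sat) = 0.2 V — impossible in the active region.
So the transistor is saturated. With V_CE = 0.2 V, I_C = (V_CC − 0.2)/R_C = 4.9/8.2 = 0.598 mA.
Check: β·I_B = 4.95 mA > I_C = 0.598 mA, confirming saturation.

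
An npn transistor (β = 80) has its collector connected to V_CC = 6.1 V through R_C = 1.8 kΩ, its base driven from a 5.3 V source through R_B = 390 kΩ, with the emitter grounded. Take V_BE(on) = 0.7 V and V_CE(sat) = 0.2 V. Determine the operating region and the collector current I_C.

active; I_C ≈ 0.94 mA

Assume active. Base-emitter loop: I_B = (V_BB − V_BE)/R_B = (5.3 − 0.7)/390 = 0.0118 mA.
I_C = β·I_B = 80×0.0118 = 0.944 mA.
V_CE = V_CC − I_C·R_C = 6.1 − 0.944×1.8 = 4.4 V > V_CE(sat), so the active-region assumption holds.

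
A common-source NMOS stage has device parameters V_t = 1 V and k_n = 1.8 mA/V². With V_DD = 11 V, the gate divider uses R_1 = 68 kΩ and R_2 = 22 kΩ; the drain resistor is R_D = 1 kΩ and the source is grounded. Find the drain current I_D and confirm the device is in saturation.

V_G = V_DD·R_2/(R_1+R_2) = 11×22/90 = 2.69 V. With the source grounded, V_GS = V_G = 2.69 V.
Assume saturation: I_D = (k_n/2)(V_GS − V_t)² = (1.8/2)×(2.69 − 1)² = 0.9×1.69² = 2.57 mA.
V_DS = V_DD − I_D·R_D = 11 − 2.57×1 = 8.43 V.
Saturation requires V_DS ≥ V_GS − V_t = 1.69 V; 8.43 ≥ 1.69 ✓.

I_D ≈ 2.6 mA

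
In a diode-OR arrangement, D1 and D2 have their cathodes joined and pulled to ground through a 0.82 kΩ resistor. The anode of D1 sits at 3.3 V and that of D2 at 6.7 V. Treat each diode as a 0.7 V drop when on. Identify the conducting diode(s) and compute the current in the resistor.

Assume both conduct. Then node N would need to be at both 3.3−0.7 = 2.6 V and 6.7−0.7 = 6 V, which is impossible.
Assume only D2 conducts: V_N = 6.7 − 0.7 = 6 V, so I_R = 6/0.82 = 7.32 mA.
Check D1: its anode-to-cathode voltage is 3.3 − 6 = -2.7 V < 0.7 V, so it is off. The assumption is consistent.

Only D2 conducts; I_R ≈ 7.3 mA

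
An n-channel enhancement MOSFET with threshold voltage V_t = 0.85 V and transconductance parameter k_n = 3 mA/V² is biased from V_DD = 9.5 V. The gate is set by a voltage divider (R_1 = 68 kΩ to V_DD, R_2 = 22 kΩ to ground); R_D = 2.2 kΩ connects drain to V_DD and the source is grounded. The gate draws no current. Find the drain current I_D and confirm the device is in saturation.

I_D ≈ 3.3 mA

V_G = V_DD·R_2/(R_1+R_2) = 9.5×22/90 = 2.32 V. With the source grounded, V_GS = V_G = 2.32 V.
Assume saturation: I_D = (k_n/2)(V_GS − V_t)² = (3/2)×(2.32 − 0.85)² = 1.5×1.47² = 3.25 mA.
V_DS = V_DD − I_D·R_D = 9.5 − 3.25×2.2 = 2.35 V.
Saturation requires V_DS ≥ V_GS − V_t = 1.47 V; 2.35 ≥ 1.47 ✓.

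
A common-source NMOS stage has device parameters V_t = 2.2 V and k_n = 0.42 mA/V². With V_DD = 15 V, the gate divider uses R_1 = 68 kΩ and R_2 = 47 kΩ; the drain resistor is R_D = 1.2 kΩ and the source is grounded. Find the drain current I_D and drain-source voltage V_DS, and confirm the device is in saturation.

V_G = V_DD·R_2/(R_1+R_2) = 15×47/115 = 6.13 V. With the source grounded, V_GS = V_G = 6.13 V.
Assume saturation: I_D = (k_n/2)(V_GS − V_t)² = (0.42/2)×(6.13 − 2.2)² = 0.21×3.93² = 3.24 mA.
V_DS = V_DD − I_D·R_D = 15 − 3.24×1.2 = 11.1 V.
Saturation requires V_DS ≥ V_GS − V_t = 3.93 V; 11.1 ≥ 3.93 ✓.

I_D ≈ 3.2 mA, V_DS ≈ 11 V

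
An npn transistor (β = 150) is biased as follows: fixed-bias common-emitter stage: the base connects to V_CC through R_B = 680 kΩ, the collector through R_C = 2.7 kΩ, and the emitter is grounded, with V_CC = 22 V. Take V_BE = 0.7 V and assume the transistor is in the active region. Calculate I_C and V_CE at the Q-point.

I_C ≈ 4.7 mA, V_CE ≈ 9.3 V

Base loop: V_CC = I_B·R_B + V_BE, so I_B = (22 − 0.7)/680 kΩ = 0.0313 mA.
In the active region I_C = β·I_B = 150 × 0.0313 = 4.7 mA.
Collector loop: V_CE = V_CC − I_C·R_C = 22 − 4.7×2.7 = 9.31 V.
Since V_CE = 9.31 V > V_CE(sat) ≈ 0.2 V, the transistor is in the active region as assumed.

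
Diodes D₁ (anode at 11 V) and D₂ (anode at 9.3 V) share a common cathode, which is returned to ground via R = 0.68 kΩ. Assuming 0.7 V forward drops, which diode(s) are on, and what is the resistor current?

Only D₁ conducts; I_R ≈ 15 mA

Assume both conduct. Then node N would need to be at both 11−0.7 = 10.3 V and 9.3−0.7 = 8.6 V, which is impossible.
Assume only D₁ conducts: V_N = 11 − 0.7 = 10.3 V, so I_R = 10.3/0.68 = 15.1 mA.
Check D₂: its anode-to-cathode voltage is 9.3 − 10.3 = -1 V < 0.7 V, so it is off. The assumption is consistent.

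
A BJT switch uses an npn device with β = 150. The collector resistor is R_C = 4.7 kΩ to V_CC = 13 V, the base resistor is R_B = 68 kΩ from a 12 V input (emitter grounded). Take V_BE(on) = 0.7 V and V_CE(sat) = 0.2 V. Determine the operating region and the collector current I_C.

saturation; I_C ≈ 2.7 mA

Assume active: I_B = (12 − 0.7)/68 = 0.166 mA, giving I_C = β·I_B = 24.9 mA.
But then V_CE = 13 − 24.9×4.7 = -104 V < V_CE(sat) = 0.2 V — impossible in the active region.
So the transistor is saturated. With V_CE = 0.2 V, I_C = (V_CC − 0.2)/R_C = 12.8/4.7 = 2.72 mA.
Check: β·I_B = 24.9 mA > I_C = 2.72 mA, confirming saturation.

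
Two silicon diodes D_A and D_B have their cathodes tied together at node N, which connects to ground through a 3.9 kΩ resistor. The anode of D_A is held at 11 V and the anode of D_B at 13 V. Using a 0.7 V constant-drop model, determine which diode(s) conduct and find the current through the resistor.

Only D_B conducts; I_R ≈ 3.2 mA

Assume both conduct. Then node N would need to be at both 11−0.7 = 10.3 V and 13−0.7 = 12.3 V, which is impossible.
Assume only D_B conducts: V_N = 13 − 0.7 = 12.3 V, so I_R = 12.3/3.9 = 3.15 mA.
Check D_A: its anode-to-cathode voltage is 11 − 12.3 = -1.3 V < 0.7 V, so it is off. The assumption is consistent.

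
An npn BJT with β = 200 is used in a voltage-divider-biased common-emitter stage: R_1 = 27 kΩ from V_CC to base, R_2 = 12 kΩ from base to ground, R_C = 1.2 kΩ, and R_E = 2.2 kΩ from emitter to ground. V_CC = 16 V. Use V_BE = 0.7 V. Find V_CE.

Thevenize the base divider: V_Th = V_CC·R_2/(R_1+R_2) = 16×12/39 = 4.92 V, R_Th = R_1‖R_2 = 8.31 kΩ.
Base-emitter loop: V_Th = I_B·R_Th + V_BE + (β+1)I_B·R_E, so I_B = (4.92 − 0.7) / (8.31 + 201×2.2) = 0.00937 mA.
I_C = β·I_B = 200×0.00937 = 1.87 mA, and I_E = (β+1)I_B = 1.88 mA.
V_CE = V_CC − I_C·R_C − I_E·R_E = 16 − 1.87×1.2 − 1.88×2.2 = 9.61 V.
V_CE = 9.61 V > 0.2 V confirms active-region operation.

V_CE ≈ 9.6 V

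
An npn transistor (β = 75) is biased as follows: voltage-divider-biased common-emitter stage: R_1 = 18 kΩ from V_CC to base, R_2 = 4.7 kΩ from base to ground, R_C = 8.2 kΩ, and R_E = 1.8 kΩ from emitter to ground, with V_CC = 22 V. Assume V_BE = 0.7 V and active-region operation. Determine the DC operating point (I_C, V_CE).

Thevenize the base divider: V_Th = V_CC·R_2/(R_1+R_2) = 22×4.7/22.7 = 4.56 V, R_Th = R_1‖R_2 = 3.73 kΩ.
Base-emitter loop: V_Th = I_B·R_Th + V_BE + (β+1)I_B·R_E, so I_B = (4.56 − 0.7) / (3.73 + 76×1.8) = 0.0274 mA.
I_C = β·I_B = 75×0.0274 = 2.06 mA, and I_E = (β+1)I_B = 2.08 mA.
V_CE = V_CC − I_C·R_C − I_E·R_E = 22 − 2.06×8.2 − 2.08×1.8 = 1.38 V.
V_CE = 1.38 V > 0.2 V confirms active-region operation.

I_C ≈ 2.1 mA, V_CE ≈ 1.4 V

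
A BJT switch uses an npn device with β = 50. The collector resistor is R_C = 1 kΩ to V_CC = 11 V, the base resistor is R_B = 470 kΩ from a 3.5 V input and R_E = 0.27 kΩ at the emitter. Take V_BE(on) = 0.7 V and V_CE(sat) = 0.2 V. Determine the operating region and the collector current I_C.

active; I_C ≈ 0.29 mA

Assume active. Base-emitter loop: I_B = (V_BB − V_BE)/(R_B + (β+1)R_E) = (3.5 − 0.7)/(470 + 51×0.27) = 0.00579 mA.
I_C = β·I_B = 50×0.00579 = 0.289 mA.
V_CE = V_CC − I_C·R_C − I_E·R_E = 11 − 0.289×1 − 0.295×0.27 = 10.6 V > V_CE(sat), so the active-region assumption holds.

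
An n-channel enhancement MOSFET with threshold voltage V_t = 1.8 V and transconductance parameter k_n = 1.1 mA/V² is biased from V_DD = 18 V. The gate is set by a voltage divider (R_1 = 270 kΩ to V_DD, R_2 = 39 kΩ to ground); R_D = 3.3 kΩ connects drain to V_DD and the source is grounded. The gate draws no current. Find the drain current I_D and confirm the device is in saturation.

V_G = V_DD·R_2/(R_1+R_2) = 18×39/309 = 2.27 V. With the source grounded, V_GS = V_G = 2.27 V.
Assume saturation: I_D = (k_n/2)(V_GS − V_t)² = (1.1/2)×(2.27 − 1.8)² = 0.55×0.472² = 0.122 mA.
V_DS = V_DD − I_D·R_D = 18 − 0.122×3.3 = 17.6 V.
Saturation requires V_DS ≥ V_GS − V_t = 0.472 V; 17.6 ≥ 0.472 ✓.

I_D ≈ 0.12 mA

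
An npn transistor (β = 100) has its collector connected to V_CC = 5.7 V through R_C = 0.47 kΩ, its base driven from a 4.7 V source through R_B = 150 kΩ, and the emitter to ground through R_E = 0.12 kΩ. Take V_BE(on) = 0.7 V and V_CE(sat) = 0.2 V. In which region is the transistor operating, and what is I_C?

active; I_C ≈ 2.5 mA

Assume active. Base-emitter loop: I_B = (V_BB − V_BE)/(R_B + (β+1)R_E) = (4.7 − 0.7)/(150 + 101×0.12) = 0.0247 mA.
I_C = β·I_B = 100×0.0247 = 2.47 mA.
V_CE = V_CC − I_C·R_C − I_E·R_E = 5.7 − 2.47×0.47 − 2.49×0.12 = 4.24 V > V_CE(sat), so the active-region assumption holds.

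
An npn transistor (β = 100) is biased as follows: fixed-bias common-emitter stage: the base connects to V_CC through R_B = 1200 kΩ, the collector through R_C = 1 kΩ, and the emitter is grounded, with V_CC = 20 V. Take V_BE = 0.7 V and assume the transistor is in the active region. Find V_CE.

Base loop: V_CC = I_B·R_B + V_BE, so I_B = (20 − 0.7)/1200 kΩ = 0.0161 mA.
In the active region I_C = β·I_B = 100 × 0.0161 = 1.61 mA.
Collector loop: V_CE = V_CC − I_C·R_C = 20 − 1.61×1 = 18.4 V.
Since V_CE = 18.4 V > V_CE(sat) ≈ 0.2 V, the transistor is in the active region as assumed.

V_CE ≈ 18 V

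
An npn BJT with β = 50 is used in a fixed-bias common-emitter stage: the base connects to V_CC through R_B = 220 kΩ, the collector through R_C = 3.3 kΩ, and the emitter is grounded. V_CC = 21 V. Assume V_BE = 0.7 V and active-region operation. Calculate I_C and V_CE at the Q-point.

Base loop: V_CC = I_B·R_B + V_BE, so I_B = (21 − 0.7)/220 kΩ = 0.0923 mA.
In the active region I_C = β·I_B = 50 × 0.0923 = 4.61 mA.
Collector loop: V_CE = V_CC − I_C·R_C = 21 − 4.61×3.3 = 5.78 V.
Since V_CE = 5.78 V > V_CE(sat) ≈ 0.2 V, the transistor is in the active region as assumed.

I_C ≈ 4.6 mA, V_CE ≈ 5.8 V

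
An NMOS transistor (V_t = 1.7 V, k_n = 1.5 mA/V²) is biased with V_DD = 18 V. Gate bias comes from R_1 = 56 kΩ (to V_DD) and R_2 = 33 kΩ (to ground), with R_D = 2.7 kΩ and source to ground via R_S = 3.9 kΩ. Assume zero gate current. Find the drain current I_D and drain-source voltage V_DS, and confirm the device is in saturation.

I_D ≈ 0.98 mA, V_DS ≈ 12 V

V_G = V_DD·R_2/(R_1+R_2) = 18×33/89 = 6.67 V.
Assume saturation: I_D = (k_n/2)(V_GS − V_t)² with V_GS = V_G − I_D·R_S = 6.67 − 3.9·I_D.
Substituting gives 11.4·I_D² − 30.1·I_D + 18.6 = 0, with roots I_D = 0.982 or 1.66 mA.
The root I_D = 1.66 mA gives V_GS = 0.214 V ≤ V_t, so take I_D = 0.982 mA.
Then V_GS = 2.84 V and V_DS = V_DD − I_D(R_D+R_S) = 18 − 0.982×6.6 = 11.5 V.
Saturation requires V_DS ≥ V_GS − V_t = 1.14 V; 11.5 ≥ 1.14 ✓.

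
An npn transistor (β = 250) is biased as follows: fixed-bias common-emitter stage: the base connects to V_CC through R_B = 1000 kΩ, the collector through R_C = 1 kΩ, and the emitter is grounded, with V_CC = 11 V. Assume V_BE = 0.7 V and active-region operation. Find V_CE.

V_CE ≈ 8.4 V

Base loop: V_CC = I_B·R_B + V_BE, so I_B = (11 − 0.7)/1000 kΩ = 0.0103 mA.
In the active region I_C = β·I_B = 250 × 0.0103 = 2.58 mA.
Collector loop: V_CE = V_CC − I_C·R_C = 11 − 2.58×1 = 8.43 V.
Since V_CE = 8.43 V > V_CE(sat) ≈ 0.2 V, the transistor is in the active region as assumed.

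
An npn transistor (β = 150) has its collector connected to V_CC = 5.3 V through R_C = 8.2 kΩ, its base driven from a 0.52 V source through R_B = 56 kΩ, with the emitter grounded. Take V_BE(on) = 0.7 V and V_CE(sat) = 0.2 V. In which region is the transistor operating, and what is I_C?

cutoff; I_C ≈ 0

V_BB = 0.52 V ≤ V_BE(on) = 0.7 V, so the base-emitter junction is not forward biased.
The transistor is in cutoff: I_B = I_C = 0.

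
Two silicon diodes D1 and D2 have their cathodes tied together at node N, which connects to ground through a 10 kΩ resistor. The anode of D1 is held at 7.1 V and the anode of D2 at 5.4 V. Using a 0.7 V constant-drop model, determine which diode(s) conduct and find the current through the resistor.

Only D1 conducts; I_R ≈ 0.64 mA

Assume both conduct. Then node N would need to be at both 7.1−0.7 = 6.4 V and 5.4−0.7 = 4.7 V, which is impossible.
Assume only D1 conducts: V_N = 7.1 − 0.7 = 6.4 V, so I_R = 6.4/10 = 0.64 mA.
Check D2: its anode-to-cathode voltage is 5.4 − 6.4 = -1 V < 0.7 V, so it is off. The assumption is consistent.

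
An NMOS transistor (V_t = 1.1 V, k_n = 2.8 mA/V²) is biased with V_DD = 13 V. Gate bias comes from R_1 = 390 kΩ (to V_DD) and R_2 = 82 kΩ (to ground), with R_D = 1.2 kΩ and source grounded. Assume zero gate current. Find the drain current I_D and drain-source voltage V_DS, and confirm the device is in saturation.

V_G = V_DD·R_2/(R_1+R_2) = 13×82/472 = 2.26 V. With the source grounded, V_GS = V_G = 2.26 V.
Assume saturation: I_D = (k_n/2)(V_GS − V_t)² = (2.8/2)×(2.26 − 1.1)² = 1.4×1.16² = 1.88 mA.
V_DS = V_DD − I_D·R_D = 13 − 1.88×1.2 = 10.7 V.
Saturation requires V_DS ≥ V_GS − V_t = 1.16 V; 10.7 ≥ 1.16 ✓.

I_D ≈ 1.9 mA, V_DS ≈ 11 V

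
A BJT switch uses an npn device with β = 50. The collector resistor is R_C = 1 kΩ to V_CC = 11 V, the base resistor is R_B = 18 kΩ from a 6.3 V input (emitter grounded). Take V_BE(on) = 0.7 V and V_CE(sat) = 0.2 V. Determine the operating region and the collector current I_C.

saturation; I_C ≈ 11 mA

Assume active: I_B = (6.3 − 0.7)/18 = 0.311 mA, giving I_C = β·I_B = 15.6 mA.
But then V_CE = 11 − 15.6×1 = -4.56 V < V_CE(sat) = 0.2 V — impossible in the active region.
So the transistor is saturated. With V_CE = 0.2 V, I_C = (V_CC − 0.2)/R_C = 10.8/1 = 10.8 mA.
Check: β·I_B = 15.6 mA > I_C = 10.8 mA, confirming saturation.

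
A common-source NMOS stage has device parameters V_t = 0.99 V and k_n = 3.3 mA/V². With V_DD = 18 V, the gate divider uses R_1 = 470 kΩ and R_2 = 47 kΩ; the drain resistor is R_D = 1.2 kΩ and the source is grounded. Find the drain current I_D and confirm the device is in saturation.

I_D ≈ 0.69 mA

V_G = V_DD·R_2/(R_1+R_2) = 18×47/517 = 1.64 V. With the source grounded, V_GS = V_G = 1.64 V.
Assume saturation: I_D = (k_n/2)(V_GS − V_t)² = (3.3/2)×(1.64 − 0.99)² = 1.65×0.646² = 0.689 mA.
V_DS = V_DD − I_D·R_D = 18 − 0.689×1.2 = 17.2 V.
Saturation requires V_DS ≥ V_GS − V_t = 0.646 V; 17.2 ≥ 0.646 ✓.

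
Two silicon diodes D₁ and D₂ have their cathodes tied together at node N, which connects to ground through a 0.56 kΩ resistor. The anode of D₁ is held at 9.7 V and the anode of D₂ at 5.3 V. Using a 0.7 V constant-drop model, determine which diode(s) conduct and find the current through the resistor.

Only D₁ conducts; I_R ≈ 16 mA

Assume both conduct. Then node N would need to be at both 9.7−0.7 = 9 V and 5.3−0.7 = 4.6 V, which is impossible.
Assume only D₁ conducts: V_N = 9.7 − 0.7 = 9 V, so I_R = 9/0.56 = 16.1 mA.
Check D₂: its anode-to-cathode voltage is 5.3 − 9 = -3.7 V < 0.7 V, so it is off. The assumption is consistent.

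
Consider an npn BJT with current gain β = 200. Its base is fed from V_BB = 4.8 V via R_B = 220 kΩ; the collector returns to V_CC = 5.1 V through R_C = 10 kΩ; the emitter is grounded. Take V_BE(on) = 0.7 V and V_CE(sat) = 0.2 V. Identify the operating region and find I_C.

Assume active: I_B = (4.8 − 0.7)/220 = 0.0186 mA, giving I_C = β·I_B = 3.73 mA.
But then V_CE = 5.1 − 3.73×10 = -32.2 V < V_CE(sat) = 0.2 V — impossible in the active region.
So the transistor is saturated. With V_CE = 0.2 V, I_C = (V_CC − 0.2)/R_C = 4.9/10 = 0.49 mA.
Check: β·I_B = 3.73 mA > I_C = 0.49 mA, confirming saturation.

saturation; I_C ≈ 0.49 mA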